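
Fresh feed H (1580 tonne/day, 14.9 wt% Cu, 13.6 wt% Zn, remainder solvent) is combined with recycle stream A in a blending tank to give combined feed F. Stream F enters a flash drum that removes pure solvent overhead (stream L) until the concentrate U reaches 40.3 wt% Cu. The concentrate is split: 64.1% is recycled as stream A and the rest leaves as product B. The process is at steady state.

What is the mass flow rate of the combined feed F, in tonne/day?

2623 tonne/day

Overall Cu balance (none leaves overhead): Cu in fresh feed = Cu in product, i.e. 1580×0.149 = (1−0.641)·U·0.403.
U = 235.42/(0.403×0.359) = 1627.2 tonne/day.
Recycle A = 0.641×1627.2 = 1043 tonne/day.
Combined feed F = 1580 + 1043 = 2623 tonne/day.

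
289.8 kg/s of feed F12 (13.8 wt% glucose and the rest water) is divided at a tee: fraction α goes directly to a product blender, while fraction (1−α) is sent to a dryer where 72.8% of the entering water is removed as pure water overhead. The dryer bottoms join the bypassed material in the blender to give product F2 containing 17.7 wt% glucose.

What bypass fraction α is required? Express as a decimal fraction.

0.649

All 289.8×0.138 = 39.992 kg/s of glucose reaches F2, so F2 = 39.992/0.177 = 225.95 kg/s and vapour = 63.854 kg/s.
The evaporator receives (1−α)·289.8 of feed at 0.862 water and removes 0.728 of that water:
0.728×0.862×(1−α)×289.8 = 63.854
(1−α) = 63.854/181.86 = 0.3511;  α = 0.6489.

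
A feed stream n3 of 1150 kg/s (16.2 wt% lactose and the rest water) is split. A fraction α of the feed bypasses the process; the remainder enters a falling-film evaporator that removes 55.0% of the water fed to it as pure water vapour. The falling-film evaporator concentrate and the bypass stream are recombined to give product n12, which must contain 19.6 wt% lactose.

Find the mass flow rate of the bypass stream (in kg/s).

717.2 kg/s

All 1150×0.162 = 186.3 kg/s of lactose reaches n12, so n12 = 186.3/0.196 = 950.51 kg/s and vapour = 199.49 kg/s.
The evaporator receives (1−α)·1150 of feed at 0.838 water and removes 0.550 of that water:
0.550×0.838×(1−α)×1150 = 199.49
(1−α) = 199.49/530.03 = 0.3764;  α = 0.6236.
Bypass flow = 0.6236×1150 = 717.17 kg/s.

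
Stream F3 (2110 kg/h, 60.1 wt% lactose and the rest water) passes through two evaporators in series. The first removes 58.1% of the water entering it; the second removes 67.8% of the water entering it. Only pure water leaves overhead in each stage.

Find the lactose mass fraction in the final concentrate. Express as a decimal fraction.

0.918

water in feed = 2110×0.399 = 841.89 kg/h.
After stage 1: water left = (1−0.581)×841.89 = 352.75; stream total = 1620.9 kg/h.
After stage 2: water left = (1−0.678)×352.75 = 113.59; final concentrate = 1381.7 kg/h.
lactose fraction = 1268.1/1381.7 = 0.918.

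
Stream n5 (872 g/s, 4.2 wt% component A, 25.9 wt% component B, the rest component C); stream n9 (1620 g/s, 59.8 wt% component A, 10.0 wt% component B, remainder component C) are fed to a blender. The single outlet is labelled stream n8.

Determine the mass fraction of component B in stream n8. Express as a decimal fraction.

Total flow out = 872 + 1620 = 2492 g/s.
component B in = 872×0.259 + 1620×0.100 = 387.85 g/s.
component B mass fraction in n8 = 387.85/2492 = 0.156.

0.156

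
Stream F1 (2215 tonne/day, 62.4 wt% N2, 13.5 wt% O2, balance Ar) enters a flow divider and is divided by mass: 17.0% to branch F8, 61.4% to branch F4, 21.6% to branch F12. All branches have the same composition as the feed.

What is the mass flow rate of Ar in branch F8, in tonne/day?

Branch F8 total = 0.170×2215 = 376.55 tonne/day.
Ar in F8 = 0.241×376.55 = 90.749 tonne/day.

90.75 tonne/day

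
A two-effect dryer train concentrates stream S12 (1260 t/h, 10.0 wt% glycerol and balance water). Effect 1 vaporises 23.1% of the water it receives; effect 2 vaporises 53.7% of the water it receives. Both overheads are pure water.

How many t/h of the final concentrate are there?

529.8 t/h

water in feed = 1260×0.900 = 1134 t/h.
After stage 1: water left = (1−0.231)×1134 = 872.05; stream total = 998.05 t/h.
After stage 2: water left = (1−0.537)×872.05 = 403.76; final concentrate = 529.76 t/h.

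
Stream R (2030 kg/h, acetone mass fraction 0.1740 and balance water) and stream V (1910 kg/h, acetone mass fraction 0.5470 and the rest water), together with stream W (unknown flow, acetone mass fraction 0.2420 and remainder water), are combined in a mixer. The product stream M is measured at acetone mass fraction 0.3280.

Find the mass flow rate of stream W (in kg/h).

Let W be the unknown flow. Total out = 3940 + W.
acetone balance: 1398 + 0.242·W = 0.328·(3940 + W)
(0.242 − 0.328)·W = 0.328×3940 − 1398 = -105.67
W = -105.67 / -0.086 = 1228.7 kg/h

1229 kg/h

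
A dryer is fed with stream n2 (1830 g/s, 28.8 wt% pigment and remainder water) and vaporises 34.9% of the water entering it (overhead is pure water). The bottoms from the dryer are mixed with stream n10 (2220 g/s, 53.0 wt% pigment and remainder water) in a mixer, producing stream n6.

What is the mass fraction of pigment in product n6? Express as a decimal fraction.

Vapour removed = 0.349×0.712×1830 = 454.73 g/s; concentrate = 1375.3 g/s.
pigment reaching the mixer = 527.04 (from concentrate) + 2220×0.530 = 1703.6 g/s.
Product flow = 1375.3 + 2220 = 3595.3 g/s; pigment fraction = 0.4739.

0.4739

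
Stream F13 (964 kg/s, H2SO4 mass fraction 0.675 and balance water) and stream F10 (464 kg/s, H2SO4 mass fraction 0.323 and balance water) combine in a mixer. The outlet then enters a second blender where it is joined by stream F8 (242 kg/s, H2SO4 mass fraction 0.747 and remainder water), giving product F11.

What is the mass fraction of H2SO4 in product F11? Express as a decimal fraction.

0.588

Overall, product flow = 1670 kg/s.
H2SO4 in = 964×0.675 + 464×0.323 + 242×0.747 = 981.35 kg/s.
H2SO4 fraction in F11 = 0.588.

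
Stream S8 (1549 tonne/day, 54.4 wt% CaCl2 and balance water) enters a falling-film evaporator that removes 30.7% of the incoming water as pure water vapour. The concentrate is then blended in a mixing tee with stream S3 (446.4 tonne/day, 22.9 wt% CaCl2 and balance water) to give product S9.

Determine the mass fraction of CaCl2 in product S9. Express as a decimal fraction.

0.5313

Vapour removed = 0.307×0.456×1549 = 216.85 tonne/day; concentrate = 1332.2 tonne/day.
CaCl2 reaching the mixer = 842.66 (from concentrate) + 446.4×0.229 = 944.88 tonne/day.
Product flow = 1332.2 + 446.4 = 1778.6 tonne/day; CaCl2 fraction = 0.5313.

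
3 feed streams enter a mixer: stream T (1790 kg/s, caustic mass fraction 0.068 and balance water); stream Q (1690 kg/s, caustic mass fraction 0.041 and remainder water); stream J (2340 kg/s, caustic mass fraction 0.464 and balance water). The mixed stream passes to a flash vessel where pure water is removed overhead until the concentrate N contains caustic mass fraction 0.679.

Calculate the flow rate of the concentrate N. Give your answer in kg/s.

caustic entering = 1790×0.068 + 1690×0.041 + 2340×0.464 = 1276.8 kg/s.
All caustic reports to N, so N = 1276.8/0.679 = 1880.4 kg/s.

1880 kg/s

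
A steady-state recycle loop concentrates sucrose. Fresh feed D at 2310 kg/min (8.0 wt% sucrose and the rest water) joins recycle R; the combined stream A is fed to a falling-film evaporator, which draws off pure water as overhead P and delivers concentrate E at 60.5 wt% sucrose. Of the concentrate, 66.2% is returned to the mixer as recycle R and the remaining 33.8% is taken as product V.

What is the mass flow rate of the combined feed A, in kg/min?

Overall sucrose balance (none leaves overhead): sucrose in fresh feed = sucrose in product, i.e. 2310×0.080 = (1−0.662)·E·0.605.
E = 184.8/(0.605×0.338) = 903.71 kg/min.
Recycle R = 0.662×903.71 = 598.26 kg/min.
Combined feed A = 2310 + 598.26 = 2908.3 kg/min.

2908 kg/min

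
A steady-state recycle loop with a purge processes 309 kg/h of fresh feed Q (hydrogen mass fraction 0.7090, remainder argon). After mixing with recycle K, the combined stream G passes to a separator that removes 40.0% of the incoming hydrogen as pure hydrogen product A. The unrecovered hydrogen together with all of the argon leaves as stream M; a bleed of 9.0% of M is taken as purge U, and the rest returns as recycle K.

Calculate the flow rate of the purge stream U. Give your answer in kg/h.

argon enters only via Q and leaves only via the purge: 309×0.291 = 0.090×(argon in M), and the separator passes all argon, so argon in G = argon in M = 999.1 kg/h.
hydrogen in G: m_A = 309×0.709 + (1−0.090)·(1−0.400)·m_A, so m_A = 219.08/0.4540 = 482.56 kg/h.
M = (1−0.400)×482.56 + 999.1 = 1288.6 kg/h.
Purge U = 0.090×1288.6 = 115.98 kg/h.

116 kg/h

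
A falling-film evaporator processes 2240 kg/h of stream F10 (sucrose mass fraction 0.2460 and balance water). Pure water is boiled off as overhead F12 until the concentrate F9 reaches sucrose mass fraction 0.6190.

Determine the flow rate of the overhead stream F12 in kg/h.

1350 kg/h

sucrose is conserved: 2240×0.246 = 551.04 kg/h all reports to the concentrate.
Concentrate = 551.04/(target fraction) = 890.21 kg/h.
Overhead = 2240 − 890.21 = 1349.8 kg/h.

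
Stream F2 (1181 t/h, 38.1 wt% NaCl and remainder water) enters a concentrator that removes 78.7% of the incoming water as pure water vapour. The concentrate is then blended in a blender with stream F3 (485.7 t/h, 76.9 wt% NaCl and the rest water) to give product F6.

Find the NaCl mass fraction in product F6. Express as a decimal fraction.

0.755

Vapour removed = 0.787×0.619×1181 = 575.33 t/h; concentrate = 605.67 t/h.
NaCl reaching the mixer = 449.96 (from concentrate) + 485.7×0.769 = 823.46 t/h.
Product flow = 605.67 + 485.7 = 1091.4 t/h; NaCl fraction = 0.755.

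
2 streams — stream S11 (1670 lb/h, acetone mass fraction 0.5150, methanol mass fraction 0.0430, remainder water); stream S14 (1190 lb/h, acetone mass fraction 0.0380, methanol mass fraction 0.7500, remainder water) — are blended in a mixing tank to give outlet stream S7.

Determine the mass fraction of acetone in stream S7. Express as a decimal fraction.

Total flow out = 1670 + 1190 = 2860 lb/h.
acetone in = 1670×0.515 + 1190×0.038 = 905.27 lb/h.
acetone mass fraction in S7 = 905.27/2860 = 0.3165.

0.3165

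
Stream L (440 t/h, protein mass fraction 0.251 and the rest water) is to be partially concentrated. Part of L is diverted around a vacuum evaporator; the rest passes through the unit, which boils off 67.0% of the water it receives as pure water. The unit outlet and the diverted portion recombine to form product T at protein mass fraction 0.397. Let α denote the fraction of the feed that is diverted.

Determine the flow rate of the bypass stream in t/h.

All 440×0.251 = 110.44 t/h of protein reaches T, so T = 110.44/0.397 = 278.19 t/h and vapour = 161.81 t/h.
The evaporator receives (1−α)·440 of feed at 0.749 water and removes 0.670 of that water:
0.670×0.749×(1−α)×440 = 161.81
(1−α) = 161.81/220.81 = 0.7328;  α = 0.2672.
Bypass flow = 0.2672×440 = 117.55 t/h.

117.6 t/h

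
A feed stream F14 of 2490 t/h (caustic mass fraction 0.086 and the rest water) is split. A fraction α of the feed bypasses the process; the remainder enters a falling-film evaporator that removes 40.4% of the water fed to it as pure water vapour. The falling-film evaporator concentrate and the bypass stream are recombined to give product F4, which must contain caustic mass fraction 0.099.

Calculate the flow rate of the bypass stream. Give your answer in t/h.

1605 t/h

All 2490×0.086 = 214.14 t/h of caustic reaches F4, so F4 = 214.14/0.099 = 2163 t/h and vapour = 326.97 t/h.
The evaporator receives (1−α)·2490 of feed at 0.914 water and removes 0.404 of that water:
0.404×0.914×(1−α)×2490 = 326.97
(1−α) = 326.97/919.45 = 0.3556;  α = 0.6444.
Bypass flow = 0.6444×2490 = 1604.5 t/h.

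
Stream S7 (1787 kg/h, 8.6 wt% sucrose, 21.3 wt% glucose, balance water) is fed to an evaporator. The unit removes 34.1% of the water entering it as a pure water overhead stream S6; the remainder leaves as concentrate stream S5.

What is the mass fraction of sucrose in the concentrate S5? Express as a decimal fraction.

sucrose is not removed: 1787×0.086 = 153.68 kg/h of sucrose enters S5.
water entering = 1787×0.701 = 1252.7 kg/h; overhead removed = 0.341×1252.7 = 427.17 kg/h.
Concentrate = 1787 − 427.17 = 1359.8 kg/h.
Mass fraction = 153.68/1359.8 = 0.113.

0.113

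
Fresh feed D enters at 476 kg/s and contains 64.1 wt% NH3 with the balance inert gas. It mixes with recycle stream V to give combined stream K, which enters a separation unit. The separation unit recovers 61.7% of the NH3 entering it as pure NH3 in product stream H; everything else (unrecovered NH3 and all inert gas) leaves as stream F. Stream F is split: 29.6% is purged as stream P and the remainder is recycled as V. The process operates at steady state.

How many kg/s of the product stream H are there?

NH3 in K: m_A = 476×0.641 + (1−0.296)·(1−0.617)·m_A, so m_A = 305.12/0.7304 = 417.76 kg/s.
Product H = 0.617×417.76 = 257.76 kg/s.

257.8 kg/s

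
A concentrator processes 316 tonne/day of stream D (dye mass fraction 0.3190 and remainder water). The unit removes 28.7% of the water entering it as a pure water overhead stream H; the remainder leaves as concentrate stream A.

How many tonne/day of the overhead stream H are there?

61.76 tonne/day

water entering = 316×0.681 = 215.2 tonne/day; overhead removed = 0.287×215.2 = 61.761 tonne/day.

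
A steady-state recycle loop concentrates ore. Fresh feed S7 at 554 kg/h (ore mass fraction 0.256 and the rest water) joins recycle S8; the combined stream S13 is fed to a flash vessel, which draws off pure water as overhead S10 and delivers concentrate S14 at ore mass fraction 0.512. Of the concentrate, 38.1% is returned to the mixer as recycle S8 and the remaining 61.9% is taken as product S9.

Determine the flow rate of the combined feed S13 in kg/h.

Overall ore balance (none leaves overhead): ore in fresh feed = ore in product, i.e. 554×0.256 = (1−0.381)·S14·0.512.
S14 = 141.82/(0.512×0.619) = 447.5 kg/h.
Recycle S8 = 0.381×447.5 = 170.5 kg/h.
Combined feed S13 = 554 + 170.5 = 724.5 kg/h.

724.5 kg/h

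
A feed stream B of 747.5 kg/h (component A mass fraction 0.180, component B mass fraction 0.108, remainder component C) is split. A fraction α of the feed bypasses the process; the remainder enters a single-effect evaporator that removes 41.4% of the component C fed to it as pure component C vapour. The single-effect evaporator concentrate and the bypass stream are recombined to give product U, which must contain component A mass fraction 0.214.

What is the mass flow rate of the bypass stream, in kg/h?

344.6 kg/h

All 747.5×0.180 = 134.55 kg/h of component A reaches U, so U = 134.55/0.214 = 628.74 kg/h and vapour = 118.76 kg/h.
The evaporator receives (1−α)·747.5 of feed at 0.712 component C and removes 0.414 of that component C:
0.414×0.712×(1−α)×747.5 = 118.76
(1−α) = 118.76/220.34 = 0.5390;  α = 0.4610.
Bypass flow = 0.4610×747.5 = 344.6 kg/h.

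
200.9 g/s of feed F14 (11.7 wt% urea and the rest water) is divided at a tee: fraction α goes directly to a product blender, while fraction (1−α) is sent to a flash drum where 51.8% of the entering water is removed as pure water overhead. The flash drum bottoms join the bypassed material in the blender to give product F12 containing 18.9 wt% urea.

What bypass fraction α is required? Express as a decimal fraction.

0.167

All 200.9×0.117 = 23.505 g/s of urea reaches F12, so F12 = 23.505/0.189 = 124.37 g/s and vapour = 76.533 g/s.
The evaporator receives (1−α)·200.9 of feed at 0.883 water and removes 0.518 of that water:
0.518×0.883×(1−α)×200.9 = 76.533
(1−α) = 76.533/91.89 = 0.8329;  α = 0.1671.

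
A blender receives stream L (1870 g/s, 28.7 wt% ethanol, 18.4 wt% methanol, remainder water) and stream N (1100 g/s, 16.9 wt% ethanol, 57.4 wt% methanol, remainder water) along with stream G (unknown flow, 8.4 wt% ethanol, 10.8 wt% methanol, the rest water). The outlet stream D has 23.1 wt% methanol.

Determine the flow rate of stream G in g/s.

2353 g/s

Let G be the unknown flow. Total out = 2970 + G.
methanol balance: 975.48 + 0.108·G = 0.231·(2970 + G)
(0.108 − 0.231)·G = 0.231×2970 − 975.48 = -289.41
G = -289.41 / -0.123 = 2352.9 g/s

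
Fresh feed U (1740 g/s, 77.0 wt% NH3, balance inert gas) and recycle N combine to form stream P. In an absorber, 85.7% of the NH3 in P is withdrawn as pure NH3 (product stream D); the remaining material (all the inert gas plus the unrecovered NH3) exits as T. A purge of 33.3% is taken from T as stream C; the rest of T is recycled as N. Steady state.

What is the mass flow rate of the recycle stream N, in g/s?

inert gas enters only via U and leaves only via the purge: 1740×0.230 = 0.333×(inert gas in T), and the absorber passes all inert gas, so inert gas in P = inert gas in T = 1201.8 g/s.
NH3 in P: m_A = 1740×0.770 + (1−0.333)·(1−0.857)·m_A, so m_A = 1339.8/0.9046 = 1481.1 g/s.
T = (1−0.857)×1481.1 + 1201.8 = 1413.6 g/s.
Recycle N = (1−0.333)×1413.6 = 942.87 g/s.

942.9 g/s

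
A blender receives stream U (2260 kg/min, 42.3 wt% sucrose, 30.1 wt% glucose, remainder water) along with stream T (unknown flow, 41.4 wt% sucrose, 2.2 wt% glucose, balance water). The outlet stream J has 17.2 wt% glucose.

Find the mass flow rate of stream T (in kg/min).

Let T be the unknown flow. Total out = 2260 + T.
glucose balance: 680.26 + 0.022·T = 0.172·(2260 + T)
(0.022 − 0.172)·T = 0.172×2260 − 680.26 = -291.54
T = -291.54 / -0.150 = 1943.6 kg/min

1944 kg/min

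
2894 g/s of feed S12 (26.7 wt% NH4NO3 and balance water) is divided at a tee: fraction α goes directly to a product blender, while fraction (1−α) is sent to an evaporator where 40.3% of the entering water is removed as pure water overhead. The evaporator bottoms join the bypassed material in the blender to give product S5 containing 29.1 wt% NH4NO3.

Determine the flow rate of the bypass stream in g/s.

2086 g/s

All 2894×0.267 = 772.7 g/s of NH4NO3 reaches S5, so S5 = 772.7/0.291 = 2655.3 g/s and vapour = 238.68 g/s.
The evaporator receives (1−α)·2894 of feed at 0.733 water and removes 0.403 of that water:
0.403×0.733×(1−α)×2894 = 238.68
(1−α) = 238.68/854.88 = 0.2792;  α = 0.7208.
Bypass flow = 0.7208×2894 = 2086 g/s.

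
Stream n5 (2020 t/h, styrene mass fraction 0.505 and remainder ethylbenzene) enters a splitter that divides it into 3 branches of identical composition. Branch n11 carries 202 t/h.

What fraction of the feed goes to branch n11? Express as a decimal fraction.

0.100

Fraction to n11 = 202/2020 = 0.1000.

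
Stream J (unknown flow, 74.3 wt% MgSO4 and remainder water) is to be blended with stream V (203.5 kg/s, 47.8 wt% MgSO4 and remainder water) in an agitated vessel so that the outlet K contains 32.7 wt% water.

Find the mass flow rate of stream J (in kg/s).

Let J be the unknown flow. Total out = 203.5 + J.
water balance: 106.23 + 0.257·J = 0.327·(203.5 + J)
(0.257 − 0.327)·J = 0.327×203.5 − 106.23 = -39.683
J = -39.683 / -0.070 = 566.89 kg/s

566.9 kg/s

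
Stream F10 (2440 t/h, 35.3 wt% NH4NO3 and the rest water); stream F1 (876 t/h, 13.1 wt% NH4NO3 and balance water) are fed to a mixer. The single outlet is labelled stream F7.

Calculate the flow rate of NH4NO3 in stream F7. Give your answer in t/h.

976.1 t/h

NH4NO3 out = NH4NO3 in = 2440×0.353 + 876×0.131 = 976.08 t/h.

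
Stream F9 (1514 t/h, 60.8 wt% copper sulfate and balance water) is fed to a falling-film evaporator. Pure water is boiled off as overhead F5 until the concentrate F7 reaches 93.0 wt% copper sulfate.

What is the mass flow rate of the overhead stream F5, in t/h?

524.2 t/h

copper sulfate is conserved: 1514×0.608 = 920.51 t/h all reports to the concentrate.
Concentrate = 920.51/(target fraction) = 989.8 t/h.
Overhead = 1514 − 989.8 = 524.2 t/h.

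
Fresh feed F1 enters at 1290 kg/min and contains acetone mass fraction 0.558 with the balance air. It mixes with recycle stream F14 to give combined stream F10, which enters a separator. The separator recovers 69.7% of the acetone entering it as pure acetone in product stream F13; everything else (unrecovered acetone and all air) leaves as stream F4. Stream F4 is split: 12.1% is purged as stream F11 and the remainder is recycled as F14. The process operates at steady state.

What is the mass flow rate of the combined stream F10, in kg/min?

5693 kg/min

air enters only via F1 and leaves only via the purge: 1290×0.442 = 0.121×(air in F4), and the separator passes all air, so air in F10 = air in F4 = 4712.2 kg/min.
acetone in F10: m_A = 1290×0.558 + (1−0.121)·(1−0.697)·m_A, so m_A = 719.82/0.7337 = 981.13 kg/min.
F10 = 981.13 + 4712.2 = 5693.4 kg/min.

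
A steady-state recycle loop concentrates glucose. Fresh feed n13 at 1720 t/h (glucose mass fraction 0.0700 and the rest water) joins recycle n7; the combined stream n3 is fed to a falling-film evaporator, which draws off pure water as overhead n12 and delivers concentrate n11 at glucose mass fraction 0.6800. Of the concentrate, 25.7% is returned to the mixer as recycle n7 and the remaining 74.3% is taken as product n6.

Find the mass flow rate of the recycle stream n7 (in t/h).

Overall glucose balance (none leaves overhead): glucose in fresh feed = glucose in product, i.e. 1720×0.070 = (1−0.257)·n11·0.680.
n11 = 120.4/(0.680×0.743) = 238.3 t/h.
Recycle n7 = 0.257×238.3 = 61.244 t/h.

61.24 t/h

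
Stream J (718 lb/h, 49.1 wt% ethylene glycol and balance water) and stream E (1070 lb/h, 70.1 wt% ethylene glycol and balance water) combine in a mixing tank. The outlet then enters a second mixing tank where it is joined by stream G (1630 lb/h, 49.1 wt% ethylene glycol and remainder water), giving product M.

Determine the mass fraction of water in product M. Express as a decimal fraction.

0.4433

Overall, product flow = 3418 lb/h.
water in = 718×0.509 + 1070×0.299 + 1630×0.509 = 1515.1 lb/h.
water fraction in M = 0.4433.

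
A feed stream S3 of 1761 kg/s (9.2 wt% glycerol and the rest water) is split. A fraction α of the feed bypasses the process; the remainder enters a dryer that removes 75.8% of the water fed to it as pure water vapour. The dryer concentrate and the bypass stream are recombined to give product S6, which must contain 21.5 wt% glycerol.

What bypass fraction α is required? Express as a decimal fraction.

All 1761×0.092 = 162.01 kg/s of glycerol reaches S6, so S6 = 162.01/0.215 = 753.54 kg/s and vapour = 1007.5 kg/s.
The evaporator receives (1−α)·1761 of feed at 0.908 water and removes 0.758 of that water:
0.758×0.908×(1−α)×1761 = 1007.5
(1−α) = 1007.5/1212 = 0.8312;  α = 0.1688.

0.169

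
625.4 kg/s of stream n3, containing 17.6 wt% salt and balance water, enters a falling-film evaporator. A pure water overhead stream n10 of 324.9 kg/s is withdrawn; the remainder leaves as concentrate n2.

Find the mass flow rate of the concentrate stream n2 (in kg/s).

Concentrate = 625.4 − 324.9 = 300.5 kg/s.

300.5 kg/s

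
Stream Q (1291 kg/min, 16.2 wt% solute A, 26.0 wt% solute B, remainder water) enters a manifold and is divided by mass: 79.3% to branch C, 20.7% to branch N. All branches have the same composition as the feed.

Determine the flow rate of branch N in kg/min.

267.2 kg/min

Branch N flow = 0.207×1291 = 267.24 kg/min.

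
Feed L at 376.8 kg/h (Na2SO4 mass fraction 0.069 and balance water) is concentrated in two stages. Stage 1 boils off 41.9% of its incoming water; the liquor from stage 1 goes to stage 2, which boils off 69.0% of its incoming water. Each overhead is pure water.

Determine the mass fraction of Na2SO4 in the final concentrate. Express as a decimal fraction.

0.292

water in feed = 376.8×0.931 = 350.8 kg/h.
After stage 1: water left = (1−0.419)×350.8 = 203.82; stream total = 229.81 kg/h.
After stage 2: water left = (1−0.690)×203.82 = 63.183; final concentrate = 89.182 kg/h.
Na2SO4 fraction = 25.999/89.182 = 0.292.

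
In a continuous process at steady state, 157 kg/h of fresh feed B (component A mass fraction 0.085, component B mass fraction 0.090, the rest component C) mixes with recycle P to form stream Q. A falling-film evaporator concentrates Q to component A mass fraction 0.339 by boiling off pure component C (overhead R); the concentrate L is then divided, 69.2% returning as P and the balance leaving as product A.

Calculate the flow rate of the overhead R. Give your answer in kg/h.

Overall component A balance (none leaves overhead): component A in fresh feed = component A in product, i.e. 157×0.085 = (1−0.692)·L·0.339.
L = 13.345/(0.339×0.308) = 127.81 kg/h.
Recycle P = 0.692×127.81 = 88.445 kg/h.
Combined feed Q = 157 + 88.445 = 245.45 kg/h.
Overhead R = Q − L = 245.45 − 127.81 = 117.63 kg/h.

117.6 kg/h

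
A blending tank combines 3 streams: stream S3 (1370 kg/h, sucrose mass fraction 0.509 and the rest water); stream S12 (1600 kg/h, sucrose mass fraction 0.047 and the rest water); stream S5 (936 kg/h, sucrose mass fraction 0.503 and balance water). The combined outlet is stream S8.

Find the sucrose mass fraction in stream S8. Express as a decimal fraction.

Total flow out = 1370 + 1600 + 936 = 3906 kg/h.
sucrose in = 1370×0.509 + 1600×0.047 + 936×0.503 = 1243.3 kg/h.
sucrose mass fraction in S8 = 1243.3/3906 = 0.318.

0.318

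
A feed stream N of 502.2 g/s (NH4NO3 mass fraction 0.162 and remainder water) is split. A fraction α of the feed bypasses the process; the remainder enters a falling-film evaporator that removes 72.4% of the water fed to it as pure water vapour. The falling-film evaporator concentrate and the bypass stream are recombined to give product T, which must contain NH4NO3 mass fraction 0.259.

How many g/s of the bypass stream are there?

All 502.2×0.162 = 81.356 g/s of NH4NO3 reaches T, so T = 81.356/0.259 = 314.12 g/s and vapour = 188.08 g/s.
The evaporator receives (1−α)·502.2 of feed at 0.838 water and removes 0.724 of that water:
0.724×0.838×(1−α)×502.2 = 188.08
(1−α) = 188.08/304.69 = 0.6173;  α = 0.3827.
Bypass flow = 0.3827×502.2 = 192.2 g/s.

192.2 g/s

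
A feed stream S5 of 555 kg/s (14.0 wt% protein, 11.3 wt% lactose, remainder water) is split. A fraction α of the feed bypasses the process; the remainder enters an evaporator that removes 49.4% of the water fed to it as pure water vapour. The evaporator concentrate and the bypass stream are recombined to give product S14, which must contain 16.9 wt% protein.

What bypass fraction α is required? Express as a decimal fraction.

0.535

All 555×0.140 = 77.7 kg/s of protein reaches S14, so S14 = 77.7/0.169 = 459.76 kg/s and vapour = 95.237 kg/s.
The evaporator receives (1−α)·555 of feed at 0.747 water and removes 0.494 of that water:
0.494×0.747×(1−α)×555 = 95.237
(1−α) = 95.237/204.8 = 0.4650;  α = 0.5350.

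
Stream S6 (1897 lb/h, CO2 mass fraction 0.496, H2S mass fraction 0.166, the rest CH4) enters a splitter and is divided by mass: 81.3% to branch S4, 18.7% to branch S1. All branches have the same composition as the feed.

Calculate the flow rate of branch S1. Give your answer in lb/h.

Branch S1 flow = 0.187×1897 = 354.74 lb/h.

354.7 lb/h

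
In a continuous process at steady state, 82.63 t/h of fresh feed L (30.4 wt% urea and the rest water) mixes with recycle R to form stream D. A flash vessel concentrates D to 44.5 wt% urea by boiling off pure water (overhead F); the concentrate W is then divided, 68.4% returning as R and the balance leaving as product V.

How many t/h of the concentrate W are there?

178.6 t/h

Overall urea balance (none leaves overhead): urea in fresh feed = urea in product, i.e. 82.63×0.304 = (1−0.684)·W·0.445.
W = 25.12/(0.445×0.316) = 178.63 t/h.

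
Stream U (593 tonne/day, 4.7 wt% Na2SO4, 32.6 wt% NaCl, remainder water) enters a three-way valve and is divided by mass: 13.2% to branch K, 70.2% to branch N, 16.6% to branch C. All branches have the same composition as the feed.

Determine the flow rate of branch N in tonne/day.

Branch N flow = 0.702×593 = 416.29 tonne/day.

416.3 tonne/day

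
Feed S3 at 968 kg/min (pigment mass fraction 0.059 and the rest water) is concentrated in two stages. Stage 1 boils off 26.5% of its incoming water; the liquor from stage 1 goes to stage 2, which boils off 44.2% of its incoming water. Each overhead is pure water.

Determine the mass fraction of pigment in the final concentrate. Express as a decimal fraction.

0.133

water in feed = 968×0.941 = 910.89 kg/min.
After stage 1: water left = (1−0.265)×910.89 = 669.5; stream total = 726.61 kg/min.
After stage 2: water left = (1−0.442)×669.5 = 373.58; final concentrate = 430.69 kg/min.
pigment fraction = 57.112/430.69 = 0.133.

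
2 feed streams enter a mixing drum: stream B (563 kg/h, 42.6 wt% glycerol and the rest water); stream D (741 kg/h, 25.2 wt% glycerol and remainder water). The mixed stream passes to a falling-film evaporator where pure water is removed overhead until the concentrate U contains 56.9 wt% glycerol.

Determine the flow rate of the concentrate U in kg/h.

glycerol entering = 563×0.426 + 741×0.252 = 426.57 kg/h.
All glycerol reports to U, so U = 426.57/0.569 = 749.68 kg/h.

749.7 kg/h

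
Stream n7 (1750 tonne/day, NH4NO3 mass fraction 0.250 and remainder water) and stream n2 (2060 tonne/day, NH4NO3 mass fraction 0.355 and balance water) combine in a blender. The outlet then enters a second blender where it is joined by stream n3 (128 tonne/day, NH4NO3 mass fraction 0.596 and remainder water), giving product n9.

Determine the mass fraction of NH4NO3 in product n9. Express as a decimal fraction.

0.316

Overall, product flow = 3938 tonne/day.
NH4NO3 in = 1750×0.250 + 2060×0.355 + 128×0.596 = 1245.1 tonne/day.
NH4NO3 fraction in n9 = 0.316.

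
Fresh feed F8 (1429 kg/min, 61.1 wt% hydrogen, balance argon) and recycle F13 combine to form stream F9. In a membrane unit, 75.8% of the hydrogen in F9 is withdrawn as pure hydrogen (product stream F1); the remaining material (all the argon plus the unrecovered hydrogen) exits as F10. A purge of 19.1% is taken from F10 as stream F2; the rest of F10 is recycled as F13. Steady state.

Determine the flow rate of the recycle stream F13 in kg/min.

argon enters only via F8 and leaves only via the purge: 1429×0.389 = 0.191×(argon in F10), and the membrane unit passes all argon, so argon in F9 = argon in F10 = 2910.4 kg/min.
hydrogen in F9: m_A = 1429×0.611 + (1−0.191)·(1−0.758)·m_A, so m_A = 873.12/0.8042 = 1085.7 kg/min.
F10 = (1−0.758)×1085.7 + 2910.4 = 3173.1 kg/min.
Recycle F13 = (1−0.191)×3173.1 = 2567 kg/min.

2567 kg/min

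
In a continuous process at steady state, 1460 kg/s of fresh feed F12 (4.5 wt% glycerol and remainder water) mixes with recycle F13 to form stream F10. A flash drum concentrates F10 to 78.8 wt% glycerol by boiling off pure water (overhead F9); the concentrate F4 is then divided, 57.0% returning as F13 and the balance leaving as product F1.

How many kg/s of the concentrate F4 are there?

193.9 kg/s

Overall glycerol balance (none leaves overhead): glycerol in fresh feed = glycerol in product, i.e. 1460×0.045 = (1−0.570)·F4·0.788.
F4 = 65.7/(0.788×0.430) = 193.9 kg/s.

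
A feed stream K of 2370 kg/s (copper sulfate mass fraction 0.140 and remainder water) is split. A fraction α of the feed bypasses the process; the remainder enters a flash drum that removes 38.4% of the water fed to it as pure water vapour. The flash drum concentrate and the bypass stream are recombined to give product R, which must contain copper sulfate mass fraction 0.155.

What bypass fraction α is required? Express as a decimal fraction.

All 2370×0.140 = 331.8 kg/s of copper sulfate reaches R, so R = 331.8/0.155 = 2140.6 kg/s and vapour = 229.35 kg/s.
The evaporator receives (1−α)·2370 of feed at 0.860 water and removes 0.384 of that water:
0.384×0.860×(1−α)×2370 = 229.35
(1−α) = 229.35/782.67 = 0.2930;  α = 0.7070.

0.707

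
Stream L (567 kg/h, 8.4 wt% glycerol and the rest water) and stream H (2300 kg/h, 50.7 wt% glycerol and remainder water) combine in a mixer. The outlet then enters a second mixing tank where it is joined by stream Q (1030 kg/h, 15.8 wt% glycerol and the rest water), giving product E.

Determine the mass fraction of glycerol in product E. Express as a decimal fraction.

0.353

Overall, product flow = 3897 kg/h.
glycerol in = 567×0.084 + 2300×0.507 + 1030×0.158 = 1376.5 kg/h.
glycerol fraction in E = 0.353.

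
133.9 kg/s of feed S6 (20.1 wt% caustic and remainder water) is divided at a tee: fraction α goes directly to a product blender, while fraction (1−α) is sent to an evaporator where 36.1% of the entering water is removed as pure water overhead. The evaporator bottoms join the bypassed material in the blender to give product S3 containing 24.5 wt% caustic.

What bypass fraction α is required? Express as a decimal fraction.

All 133.9×0.201 = 26.914 kg/s of caustic reaches S3, so S3 = 26.914/0.245 = 109.85 kg/s and vapour = 24.047 kg/s.
The evaporator receives (1−α)·133.9 of feed at 0.799 water and removes 0.361 of that water:
0.361×0.799×(1−α)×133.9 = 24.047
(1−α) = 24.047/38.622 = 0.6226;  α = 0.3774.

0.377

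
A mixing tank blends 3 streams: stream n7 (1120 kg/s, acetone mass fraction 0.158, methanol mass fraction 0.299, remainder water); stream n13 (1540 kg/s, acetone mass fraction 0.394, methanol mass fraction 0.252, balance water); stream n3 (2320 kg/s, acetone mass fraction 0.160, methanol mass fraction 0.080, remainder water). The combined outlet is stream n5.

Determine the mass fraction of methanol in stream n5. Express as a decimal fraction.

Total flow out = 1120 + 1540 + 2320 = 4980 kg/s.
methanol in = 1120×0.299 + 1540×0.252 + 2320×0.080 = 908.56 kg/s.
methanol mass fraction in n5 = 908.56/4980 = 0.182.

0.182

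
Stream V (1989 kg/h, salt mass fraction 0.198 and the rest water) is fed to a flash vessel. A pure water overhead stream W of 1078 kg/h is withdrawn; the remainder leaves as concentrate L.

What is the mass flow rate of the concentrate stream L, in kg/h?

Concentrate = 1989 − 1078 = 911 kg/h.

911 kg/h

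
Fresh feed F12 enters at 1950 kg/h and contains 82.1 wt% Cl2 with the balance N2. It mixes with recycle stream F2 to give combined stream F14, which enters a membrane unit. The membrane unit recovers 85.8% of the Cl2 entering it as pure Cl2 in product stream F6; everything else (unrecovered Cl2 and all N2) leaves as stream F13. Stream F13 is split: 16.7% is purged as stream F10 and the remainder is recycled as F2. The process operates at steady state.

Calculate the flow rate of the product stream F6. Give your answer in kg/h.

Cl2 in F14: m_A = 1950×0.821 + (1−0.167)·(1−0.858)·m_A, so m_A = 1600.9/0.8817 = 1815.7 kg/h.
Product F6 = 0.858×1815.7 = 1557.9 kg/h.

1558 kg/h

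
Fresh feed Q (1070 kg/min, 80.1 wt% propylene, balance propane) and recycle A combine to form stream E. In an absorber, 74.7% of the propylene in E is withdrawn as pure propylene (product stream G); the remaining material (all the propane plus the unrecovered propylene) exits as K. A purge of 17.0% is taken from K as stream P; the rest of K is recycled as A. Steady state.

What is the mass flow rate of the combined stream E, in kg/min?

2337 kg/min

propane enters only via Q and leaves only via the purge: 1070×0.199 = 0.170×(propane in K), and the absorber passes all propane, so propane in E = propane in K = 1252.5 kg/min.
propylene in E: m_A = 1070×0.801 + (1−0.170)·(1−0.747)·m_A, so m_A = 857.07/0.7900 = 1084.9 kg/min.
E = 1084.9 + 1252.5 = 2337.4 kg/min.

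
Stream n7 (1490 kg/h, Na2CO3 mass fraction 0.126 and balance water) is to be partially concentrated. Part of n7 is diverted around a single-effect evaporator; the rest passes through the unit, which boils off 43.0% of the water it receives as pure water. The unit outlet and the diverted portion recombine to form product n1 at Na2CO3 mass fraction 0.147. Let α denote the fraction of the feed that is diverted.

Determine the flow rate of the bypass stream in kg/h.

All 1490×0.126 = 187.74 kg/h of Na2CO3 reaches n1, so n1 = 187.74/0.147 = 1277.1 kg/h and vapour = 212.86 kg/h.
The evaporator receives (1−α)·1490 of feed at 0.874 water and removes 0.430 of that water:
0.430×0.874×(1−α)×1490 = 212.86
(1−α) = 212.86/559.97 = 0.3801;  α = 0.6199.
Bypass flow = 0.6199×1490 = 923.62 kg/h.

923.6 kg/h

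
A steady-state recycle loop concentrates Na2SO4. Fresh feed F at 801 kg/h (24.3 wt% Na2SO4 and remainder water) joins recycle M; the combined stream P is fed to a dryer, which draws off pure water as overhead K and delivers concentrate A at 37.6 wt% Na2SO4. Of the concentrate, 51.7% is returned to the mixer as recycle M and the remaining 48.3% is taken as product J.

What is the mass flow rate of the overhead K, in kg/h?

Overall Na2SO4 balance (none leaves overhead): Na2SO4 in fresh feed = Na2SO4 in product, i.e. 801×0.243 = (1−0.517)·A·0.376.
A = 194.64/(0.376×0.483) = 1071.8 kg/h.
Recycle M = 0.517×1071.8 = 554.11 kg/h.
Combined feed P = 801 + 554.11 = 1355.1 kg/h.
Overhead K = P − A = 1355.1 − 1071.8 = 283.33 kg/h.

283.3 kg/h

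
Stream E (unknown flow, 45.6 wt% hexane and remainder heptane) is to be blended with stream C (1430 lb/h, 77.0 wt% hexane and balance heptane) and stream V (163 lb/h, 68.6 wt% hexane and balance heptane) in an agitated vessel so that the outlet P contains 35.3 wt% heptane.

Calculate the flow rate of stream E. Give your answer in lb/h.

954.2 lb/h

Let E be the unknown flow. Total out = 1593 + E.
heptane balance: 380.08 + 0.544·E = 0.353·(1593 + E)
(0.544 − 0.353)·E = 0.353×1593 − 380.08 = 182.25
E = 182.25 / 0.191 = 954.17 lb/h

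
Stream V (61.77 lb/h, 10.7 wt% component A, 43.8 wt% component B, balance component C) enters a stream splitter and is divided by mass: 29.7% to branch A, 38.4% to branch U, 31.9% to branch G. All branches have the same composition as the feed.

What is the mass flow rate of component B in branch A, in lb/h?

Branch A total = 0.297×61.77 = 18.346 lb/h.
component B in A = 0.438×18.346 = 8.0354 lb/h.

8.035 lb/h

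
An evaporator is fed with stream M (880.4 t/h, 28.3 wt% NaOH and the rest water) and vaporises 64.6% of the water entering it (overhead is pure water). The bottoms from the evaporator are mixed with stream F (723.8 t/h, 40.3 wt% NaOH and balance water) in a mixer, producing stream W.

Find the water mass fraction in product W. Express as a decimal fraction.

Vapour removed = 0.646×0.717×880.4 = 407.79 t/h; concentrate = 472.61 t/h.
water reaching the mixer = 223.46 (from concentrate) + 723.8×0.597 = 655.57 t/h.
Product flow = 472.61 + 723.8 = 1196.4 t/h; water fraction = 0.5479.

0.5479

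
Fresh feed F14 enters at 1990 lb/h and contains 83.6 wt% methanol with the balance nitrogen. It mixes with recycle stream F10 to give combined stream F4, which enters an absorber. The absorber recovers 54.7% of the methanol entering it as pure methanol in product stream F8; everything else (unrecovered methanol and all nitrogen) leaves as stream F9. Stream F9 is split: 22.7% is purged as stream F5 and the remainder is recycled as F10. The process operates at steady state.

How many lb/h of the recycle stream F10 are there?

nitrogen enters only via F14 and leaves only via the purge: 1990×0.164 = 0.227×(nitrogen in F9), and the absorber passes all nitrogen, so nitrogen in F4 = nitrogen in F9 = 1437.7 lb/h.
methanol in F4: m_A = 1990×0.836 + (1−0.227)·(1−0.547)·m_A, so m_A = 1663.6/0.6498 = 2560.1 lb/h.
F9 = (1−0.547)×2560.1 + 1437.7 = 2597.4 lb/h.
Recycle F10 = (1−0.227)×2597.4 = 2007.8 lb/h.

2008 lb/h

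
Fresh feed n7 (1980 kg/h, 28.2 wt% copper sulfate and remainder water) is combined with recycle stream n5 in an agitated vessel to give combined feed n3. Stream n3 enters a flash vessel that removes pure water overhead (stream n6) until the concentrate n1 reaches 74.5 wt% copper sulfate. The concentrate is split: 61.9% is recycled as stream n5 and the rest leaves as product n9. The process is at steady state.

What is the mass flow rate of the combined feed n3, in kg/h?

Overall copper sulfate balance (none leaves overhead): copper sulfate in fresh feed = copper sulfate in product, i.e. 1980×0.282 = (1−0.619)·n1·0.745.
n1 = 558.36/(0.745×0.381) = 1967.1 kg/h.
Recycle n5 = 0.619×1967.1 = 1217.7 kg/h.
Combined feed n3 = 1980 + 1217.7 = 3197.7 kg/h.

3198 kg/h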